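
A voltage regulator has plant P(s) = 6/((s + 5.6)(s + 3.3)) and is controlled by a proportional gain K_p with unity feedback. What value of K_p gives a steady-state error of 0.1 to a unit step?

K_p = 27.7

The loop is type 0, so e_ss(step) = 1/(1 + K_pos) with K_pos = K_p·P(0).
P(0) = 0.3247. Require 1/(1 + K_p·0.3247) = 0.1, so 1 + 0.3247·K_p = 10.
K_p = (10 − 1)/0.3247 = 27.7.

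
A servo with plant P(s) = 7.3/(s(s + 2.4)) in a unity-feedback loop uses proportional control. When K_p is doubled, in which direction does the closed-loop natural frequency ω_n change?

increase

ω_n = √(7.3·K_p), which grows with K_p.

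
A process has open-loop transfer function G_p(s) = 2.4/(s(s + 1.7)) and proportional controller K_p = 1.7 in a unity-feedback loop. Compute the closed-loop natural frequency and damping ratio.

With unity feedback the closed-loop characteristic equation is s² + 1.7s + 1.7·2.4 = s² + 1.7s + 4.08 = 0.
Matching s² + 2ζω_n s + ω_n²: ω_n = √4.08 = 2.02 rad/s and 2ζω_n = 1.7, so ζ = 1.7/(2·2.02) = 0.421.

ω_n = 2.02 rad/s, ζ = 0.421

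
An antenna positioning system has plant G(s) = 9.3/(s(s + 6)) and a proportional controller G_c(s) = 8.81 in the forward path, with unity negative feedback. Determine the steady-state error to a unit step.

The open loop G_c(s)G(s) has a pole at the origin (type 1), so the static position error constant is infinite and e_ss = 1/(1+∞) = 0.

0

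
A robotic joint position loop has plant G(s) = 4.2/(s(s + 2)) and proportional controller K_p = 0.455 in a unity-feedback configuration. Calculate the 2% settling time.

T_s ≈ 4 s

The closed-loop denominator s² + 2s + 1.911 gives ω_n = √1.911 = 1.382 and ζ = 2/(2ω_n) = 0.7234.
2% settling time T_s ≈ 4/(ζω_n) = 4/1 = 4 s.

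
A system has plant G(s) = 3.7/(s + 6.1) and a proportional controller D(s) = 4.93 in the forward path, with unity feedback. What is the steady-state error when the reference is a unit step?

0.251

The loop is type 0. Static position error constant K_pos = D(0)·G(0) = 4.93·0.6066 = 2.99.
Steady-state error to a unit step: e_ss = 1/(1+K_pos) = 1/3.99 = 0.251.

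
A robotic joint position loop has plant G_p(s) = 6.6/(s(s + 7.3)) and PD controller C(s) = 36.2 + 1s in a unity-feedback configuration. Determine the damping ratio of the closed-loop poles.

ζ = 0.45

Forward path: (36.2 + 1s)·6.6/(s(s+7.3)). The closed-loop characteristic equation is s² + (7.3 + 6.6·1)s + 6.6·36.2 = 0.
That is s² + 13.9s + 238.9 = 0, so ω_n = 15.46 rad/s and ζ = 13.9/(2·15.46) = 0.4496.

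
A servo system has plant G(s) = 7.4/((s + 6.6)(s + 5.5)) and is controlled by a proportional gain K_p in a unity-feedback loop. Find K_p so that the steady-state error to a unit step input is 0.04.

Steady-state error for a unit step on this type-0 loop is 1/(1 + K_p·G(0)).
G(0) = 0.2039. Require 1/(1 + K_p·0.2039) = 0.04, so 1 + 0.2039·K_p = 25.
K_p = (25 − 1)/0.2039 = 118.

K_p = 118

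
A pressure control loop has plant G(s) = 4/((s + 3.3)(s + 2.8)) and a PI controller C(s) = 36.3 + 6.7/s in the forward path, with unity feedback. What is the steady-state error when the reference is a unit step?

The open loop C(s)G(s) has a pole at the origin (type 1), so the static position error constant is infinite and e_ss = 1/(1+∞) = 0.

0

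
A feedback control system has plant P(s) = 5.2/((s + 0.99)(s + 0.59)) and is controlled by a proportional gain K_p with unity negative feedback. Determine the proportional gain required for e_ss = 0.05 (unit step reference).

For a type-0 loop with proportional control, e_ss = 1/(1 + K_p·P(0)).
P(0) = 8.903. Require 1/(1 + K_p·8.903) = 0.05, so 1 + 8.903·K_p = 20.
K_p = (20 − 1)/8.903 = 2.13.

K_p = 2.13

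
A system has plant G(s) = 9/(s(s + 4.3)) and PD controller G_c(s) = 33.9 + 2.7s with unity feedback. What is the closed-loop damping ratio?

Forward path: (33.9 + 2.7s)·9/(s(s+4.3)). The closed-loop characteristic equation is s² + (4.3 + 9·2.7)s + 9·33.9 = 0.
That is s² + 28.6s + 305.1 = 0, so ω_n = 17.47 rad/s and ζ = 28.6/(2·17.47) = 0.8187.

ζ = 0.819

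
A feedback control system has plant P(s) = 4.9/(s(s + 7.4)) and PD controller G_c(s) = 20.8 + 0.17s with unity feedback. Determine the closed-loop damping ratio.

ζ = 0.408

Forward path: (20.8 + 0.17s)·4.9/(s(s+7.4)). The closed-loop characteristic equation is s² + (7.4 + 4.9·0.17)s + 4.9·20.8 = 0.
That is s² + 8.233s + 101.9 = 0, so ω_n = 10.1 rad/s and ζ = 8.233/(2·10.1) = 0.4078.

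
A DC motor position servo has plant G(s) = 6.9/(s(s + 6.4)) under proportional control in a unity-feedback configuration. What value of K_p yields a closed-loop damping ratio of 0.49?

Closed-loop characteristic equation: s² + 6.4s + K_p·6.9 = 0.
So ω_n = √(6.9K_p) and 2ζω_n = 6.4, giving ζ = 6.4/(2√(6.9K_p)).
Setting ζ = 0.49: √(6.9K_p) = 6.4/(2·0.49) = 6.531, so K_p = 42.65/6.9 = 6.18.

K_p = 6.18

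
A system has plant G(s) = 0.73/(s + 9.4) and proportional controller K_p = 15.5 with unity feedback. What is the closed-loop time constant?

τ = 0.0483 s

Closed-loop transfer function: T(s) = K_p·G(s)/(1 + K_p·G(s)) = 11.31/(s + 9.4 + 11.31) = 11.31/(s + 20.71).
Time constant τ = 1/20.71 = 0.0483 s.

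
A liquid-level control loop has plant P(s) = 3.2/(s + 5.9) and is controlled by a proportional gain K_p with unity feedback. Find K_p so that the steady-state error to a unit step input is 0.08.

Steady-state error for a unit step on this type-0 loop is 1/(1 + K_p·P(0)).
P(0) = 0.5424. Require 1/(1 + K_p·0.5424) = 0.08, so 1 + 0.5424·K_p = 12.5.
K_p = (12.5 − 1)/0.5424 = 21.2.

K_p = 21.2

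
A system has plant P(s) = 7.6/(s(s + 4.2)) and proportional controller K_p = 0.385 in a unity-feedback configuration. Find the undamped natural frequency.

The closed-loop denominator is s(s+4.2) + 0.385·7.6 = s² + 4.2s + 2.926.
So ω_n² = 2.926 ⇒ ω_n = 1.711 rad/s, and ζ = 4.2/(2ω_n) = 1.23.

ω_n = 1.71 rad/s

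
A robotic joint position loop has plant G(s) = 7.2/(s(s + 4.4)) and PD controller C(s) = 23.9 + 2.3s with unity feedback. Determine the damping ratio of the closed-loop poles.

ζ = 0.799

Forward path: (23.9 + 2.3s)·7.2/(s(s+4.4)). The closed-loop characteristic equation is s² + (4.4 + 7.2·2.3)s + 7.2·23.9 = 0.
That is s² + 20.96s + 172.1 = 0, so ω_n = 13.12 rad/s and ζ = 20.96/(2·13.12) = 0.7989.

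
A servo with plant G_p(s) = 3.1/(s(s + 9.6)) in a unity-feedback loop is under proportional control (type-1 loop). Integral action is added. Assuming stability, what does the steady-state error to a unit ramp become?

The integrator raises the loop to type 2, so K_v → ∞ and e_ss to a ramp is zero.

0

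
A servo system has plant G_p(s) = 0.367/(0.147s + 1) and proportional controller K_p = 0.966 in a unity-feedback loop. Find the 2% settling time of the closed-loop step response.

T_s ≈ 0.434 s

Closed loop: T(s) = K_p·G_p/(1+K_p·G_p) = 0.3545/(0.147s + 1 + 0.3545), with pole at s = −(1 + 0.3545)/0.147 = −9.214.
τ = 1/9.214 = 0.1085 s, so 2% settling time ≈ 4τ = 0.434 s.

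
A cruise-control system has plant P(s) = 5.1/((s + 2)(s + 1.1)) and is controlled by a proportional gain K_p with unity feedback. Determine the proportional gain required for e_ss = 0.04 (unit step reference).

K_p = 10.4

Steady-state error for a unit step on this type-0 loop is 1/(1 + K_p·P(0)).
P(0) = 2.318. Require 1/(1 + K_p·2.318) = 0.04, so 1 + 2.318·K_p = 25.
K_p = (25 − 1)/2.318 = 10.4.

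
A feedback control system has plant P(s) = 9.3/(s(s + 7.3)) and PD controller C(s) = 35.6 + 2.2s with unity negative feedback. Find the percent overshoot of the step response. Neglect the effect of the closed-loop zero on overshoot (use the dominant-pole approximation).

Forward path: (35.6 + 2.2s)·9.3/(s(s+7.3)). The closed-loop characteristic equation is s² + (7.3 + 9.3·2.2)s + 9.3·35.6 = 0.
That is s² + 27.76s + 331.1 = 0, so ω_n = 18.2 rad/s and ζ = 27.76/(2·18.2) = 0.7628.
%OS = 100·exp(−πζ/√(1−ζ²)) = 2.46%.

2.46%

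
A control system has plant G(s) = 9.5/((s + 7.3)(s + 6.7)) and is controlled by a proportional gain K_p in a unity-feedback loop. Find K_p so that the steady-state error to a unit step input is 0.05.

For a type-0 loop with proportional control, e_ss = 1/(1 + K_p·G(0)).
G(0) = 0.1942. Require 1/(1 + K_p·0.1942) = 0.05, so 1 + 0.1942·K_p = 20.
K_p = (20 − 1)/0.1942 = 97.8.

K_p = 97.8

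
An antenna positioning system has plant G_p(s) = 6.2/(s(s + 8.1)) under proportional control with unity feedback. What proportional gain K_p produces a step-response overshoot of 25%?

From %OS = 100·exp(−πζ/√(1−ζ²)) = 25%, ζ = −ln(0.25)/√(π²+ln²(0.25)) = 0.4037.
Characteristic equation s² + 8.1s + 6.2K_p = 0 gives ζ = 8.1/(2√(6.2K_p)).
Setting ζ = 0.4037: √(6.2K_p) = 8.1/(2·0.4037) = 10.03, so K_p = 100.6/6.2 = 16.2.

K_p = 16.2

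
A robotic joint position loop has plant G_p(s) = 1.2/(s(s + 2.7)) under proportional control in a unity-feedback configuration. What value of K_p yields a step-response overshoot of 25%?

K_p = 9.32

From %OS = 100·exp(−πζ/√(1−ζ²)) = 25%, ζ = −ln(0.25)/√(π²+ln²(0.25)) = 0.4037.
Characteristic equation s² + 2.7s + 1.2K_p = 0 gives ζ = 2.7/(2√(1.2K_p)).
Setting ζ = 0.4037: √(1.2K_p) = 2.7/(2·0.4037) = 3.344, so K_p = 11.18/1.2 = 9.32.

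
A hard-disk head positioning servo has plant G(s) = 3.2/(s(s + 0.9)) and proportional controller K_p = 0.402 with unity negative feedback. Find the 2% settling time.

T_s ≈ 8.89 s

From 1 + K_pG(s) = 0: s² + 0.9s + 1.286 = 0 ⇒ ω_n = 1.134, ζ = 0.3968.
2% settling time T_s ≈ 4/(ζω_n) = 4/0.45 = 8.89 s.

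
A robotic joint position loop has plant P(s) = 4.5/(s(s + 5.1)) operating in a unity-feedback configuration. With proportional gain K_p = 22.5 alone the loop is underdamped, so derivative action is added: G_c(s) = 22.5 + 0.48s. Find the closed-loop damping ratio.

ζ = 0.361

Forward path: (22.5 + 0.48s)·4.5/(s(s+5.1)). The closed-loop characteristic equation is s² + (5.1 + 4.5·0.48)s + 4.5·22.5 = 0.
That is s² + 7.26s + 101.2 = 0, so ω_n = 10.06 rad/s and ζ = 7.26/(2·10.06) = 0.3608.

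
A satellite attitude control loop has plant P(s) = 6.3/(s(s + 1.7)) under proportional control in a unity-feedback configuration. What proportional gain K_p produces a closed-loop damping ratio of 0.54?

Closed-loop characteristic equation: s² + 1.7s + K_p·6.3 = 0.
So ω_n = √(6.3K_p) and 2ζω_n = 1.7, giving ζ = 1.7/(2√(6.3K_p)).
Setting ζ = 0.54: √(6.3K_p) = 1.7/(2·0.54) = 1.574, so K_p = 2.478/6.3 = 0.393.

K_p = 0.393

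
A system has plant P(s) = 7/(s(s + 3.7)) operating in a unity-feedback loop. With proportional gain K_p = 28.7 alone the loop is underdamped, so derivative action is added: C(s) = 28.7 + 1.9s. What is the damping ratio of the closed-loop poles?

ζ = 0.6

Forward path: (28.7 + 1.9s)·7/(s(s+3.7)). The closed-loop characteristic equation is s² + (3.7 + 7·1.9)s + 7·28.7 = 0.
That is s² + 17s + 200.9 = 0, so ω_n = 14.17 rad/s and ζ = 17/(2·14.17) = 0.5997.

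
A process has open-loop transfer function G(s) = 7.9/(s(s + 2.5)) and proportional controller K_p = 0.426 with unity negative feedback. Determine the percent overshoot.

From 1 + K_pG(s) = 0: s² + 2.5s + 3.365 = 0 ⇒ ω_n = 1.835, ζ = 0.6814.
%OS = 100·exp(−πζ/√(1−ζ²)) = 100·exp(−π·0.6814/√0.5357) = 5.37%.

5.37%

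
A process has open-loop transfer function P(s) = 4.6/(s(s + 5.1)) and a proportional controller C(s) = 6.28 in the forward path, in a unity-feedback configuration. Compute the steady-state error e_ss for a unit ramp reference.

0.177

The loop has one pole at the origin (type 1). Velocity error constant K_v = lim_{s→0} s·C(s)P(s) = 6.28·4.6/5.1 = 5.664.
Steady-state error to a unit ramp: e_ss = 1/K_v = 0.177.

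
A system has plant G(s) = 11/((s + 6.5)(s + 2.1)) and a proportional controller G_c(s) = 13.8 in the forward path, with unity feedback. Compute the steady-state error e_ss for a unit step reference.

The loop is type 0. Static position error constant K_pos = G_c(0)·G(0) = 13.8·0.8059 = 11.12.
Steady-state error to a unit step: e_ss = 1/(1+K_pos) = 1/12.12 = 0.0825.

0.0825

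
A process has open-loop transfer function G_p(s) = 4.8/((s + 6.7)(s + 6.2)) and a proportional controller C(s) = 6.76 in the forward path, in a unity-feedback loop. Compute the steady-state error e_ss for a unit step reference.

0.561

The loop is type 0. Static position error constant K_pos = C(0)·G_p(0) = 6.76·0.1156 = 0.7811.
Steady-state error to a unit step: e_ss = 1/(1+K_pos) = 1/1.781 = 0.561.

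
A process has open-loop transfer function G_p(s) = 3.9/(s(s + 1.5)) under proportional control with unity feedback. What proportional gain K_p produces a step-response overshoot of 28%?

From %OS = 100·exp(−πζ/√(1−ζ²)) = 28%, ζ = −ln(0.28)/√(π²+ln²(0.28)) = 0.3755.
Characteristic equation s² + 1.5s + 3.9K_p = 0 gives ζ = 1.5/(2√(3.9K_p)).
Setting ζ = 0.3755: √(3.9K_p) = 1.5/(2·0.3755) = 1.997, so K_p = 3.989/3.9 = 1.02.

K_p = 1.02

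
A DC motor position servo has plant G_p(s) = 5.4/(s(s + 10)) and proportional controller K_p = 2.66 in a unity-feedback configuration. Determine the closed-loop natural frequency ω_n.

ω_n = 3.79 rad/s

With unity feedback the closed-loop characteristic equation is s² + 10s + 2.66·5.4 = s² + 10s + 14.36 = 0.
Matching s² + 2ζω_n s + ω_n²: ω_n = √14.36 = 3.79 rad/s and 2ζω_n = 10, so ζ = 10/(2·3.79) = 1.32.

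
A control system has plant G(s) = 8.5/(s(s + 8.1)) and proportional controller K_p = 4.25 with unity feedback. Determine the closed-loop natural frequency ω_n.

ω_n = 6.01 rad/s

1 + K_p·G(s) = 0 gives s² + 8.1s + 36.12 = 0.
So ω_n² = 36.12 ⇒ ω_n = 6.01 rad/s, and ζ = 8.1/(2ω_n) = 0.674.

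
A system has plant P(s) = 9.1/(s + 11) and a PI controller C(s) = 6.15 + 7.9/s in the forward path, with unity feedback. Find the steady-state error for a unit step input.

0

The open loop C(s)P(s) has a pole at the origin (type 1), so the static position error constant is infinite and e_ss = 1/(1+∞) = 0.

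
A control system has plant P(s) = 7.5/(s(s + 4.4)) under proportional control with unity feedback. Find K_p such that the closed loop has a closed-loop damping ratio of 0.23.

K_p = 12.2

Closed-loop characteristic equation: s² + 4.4s + K_p·7.5 = 0.
So ω_n = √(7.5K_p) and 2ζω_n = 4.4, giving ζ = 4.4/(2√(7.5K_p)).
Setting ζ = 0.23: √(7.5K_p) = 4.4/(2·0.23) = 9.565, so K_p = 91.49/7.5 = 12.2.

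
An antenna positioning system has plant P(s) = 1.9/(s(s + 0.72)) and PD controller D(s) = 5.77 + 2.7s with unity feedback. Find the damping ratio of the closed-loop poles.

ζ = 0.883

Forward path: (5.77 + 2.7s)·1.9/(s(s+0.72)). The closed-loop characteristic equation is s² + (0.72 + 1.9·2.7)s + 1.9·5.77 = 0.
That is s² + 5.85s + 10.96 = 0, so ω_n = 3.311 rad/s and ζ = 5.85/(2·3.311) = 0.8834.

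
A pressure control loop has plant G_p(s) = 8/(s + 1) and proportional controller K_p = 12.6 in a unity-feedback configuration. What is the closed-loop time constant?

τ = 0.00982 s

Closed-loop transfer function: T(s) = K_p·G_p(s)/(1 + K_p·G_p(s)) = 100.8/(s + 1 + 100.8) = 100.8/(s + 101.8).
Time constant τ = 1/101.8 = 0.00982 s.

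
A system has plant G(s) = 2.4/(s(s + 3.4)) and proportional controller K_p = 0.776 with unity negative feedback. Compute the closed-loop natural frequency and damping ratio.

ω_n = 1.36 rad/s, ζ = 1.25

1 + K_p·G(s) = 0 gives s² + 3.4s + 1.862 = 0.
Matching s² + 2ζω_n s + ω_n²: ω_n = √1.862 = 1.365 rad/s and 2ζω_n = 3.4, so ζ = 3.4/(2·1.365) = 1.25.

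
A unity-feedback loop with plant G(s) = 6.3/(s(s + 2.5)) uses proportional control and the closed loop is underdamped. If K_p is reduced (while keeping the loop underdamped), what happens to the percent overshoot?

ζ = 2.5/(2√(6.3K_p)) rises as K_p falls; higher damping means less overshoot.

decrease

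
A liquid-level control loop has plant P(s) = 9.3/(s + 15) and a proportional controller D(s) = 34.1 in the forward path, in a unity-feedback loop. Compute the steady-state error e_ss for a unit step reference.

0.0452

The loop is type 0. Static position error constant K_pos = D(0)·P(0) = 34.1·0.62 = 21.14.
Steady-state error to a unit step: e_ss = 1/(1+K_pos) = 1/22.14 = 0.0452.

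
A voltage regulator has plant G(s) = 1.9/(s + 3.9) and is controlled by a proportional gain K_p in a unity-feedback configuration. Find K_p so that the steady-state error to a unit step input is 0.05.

The loop is type 0, so e_ss(step) = 1/(1 + K_pos) with K_pos = K_p·G(0).
G(0) = 0.4872. Require 1/(1 + K_p·0.4872) = 0.05, so 1 + 0.4872·K_p = 20.
K_p = (20 − 1)/0.4872 = 39.

K_p = 39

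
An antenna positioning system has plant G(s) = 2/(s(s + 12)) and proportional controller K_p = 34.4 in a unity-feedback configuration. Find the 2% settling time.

T_s ≈ 0.667 s

From 1 + K_pG(s) = 0: s² + 12s + 68.8 = 0 ⇒ ω_n = 8.295, ζ = 0.7234.
2% settling time T_s ≈ 4/(ζω_n) = 4/6 = 0.667 s.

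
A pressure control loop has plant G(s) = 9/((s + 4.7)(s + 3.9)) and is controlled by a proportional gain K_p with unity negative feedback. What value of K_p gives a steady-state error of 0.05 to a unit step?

K_p = 38.7

The loop is type 0, so e_ss(step) = 1/(1 + K_pos) with K_pos = K_p·G(0).
G(0) = 0.491. Require 1/(1 + K_p·0.491) = 0.05, so 1 + 0.491·K_p = 20.
K_p = (20 − 1)/0.491 = 38.7.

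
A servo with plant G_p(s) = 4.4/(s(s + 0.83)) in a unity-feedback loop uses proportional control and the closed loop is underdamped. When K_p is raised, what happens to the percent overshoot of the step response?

increase

Characteristic equation s² + 0.83s + K_p·4.4 = 0: raising K_p raises ω_n while 2ζω_n = 0.83 is fixed, so ζ falls and overshoot grows.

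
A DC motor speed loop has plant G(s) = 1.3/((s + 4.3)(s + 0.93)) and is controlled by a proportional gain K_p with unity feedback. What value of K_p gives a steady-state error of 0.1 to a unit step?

K_p = 27.7

For a type-0 loop with proportional control, e_ss = 1/(1 + K_p·G(0)).
G(0) = 0.3251. Require 1/(1 + K_p·0.3251) = 0.1, so 1 + 0.3251·K_p = 10.
K_p = (10 − 1)/0.3251 = 27.7.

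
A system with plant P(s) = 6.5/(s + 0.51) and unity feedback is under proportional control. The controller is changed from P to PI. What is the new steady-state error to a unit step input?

0

The integrator makes K_pos = lim_{s→0} C(s)G(s) infinite, so e_ss = 1/(1+K_pos) = 0.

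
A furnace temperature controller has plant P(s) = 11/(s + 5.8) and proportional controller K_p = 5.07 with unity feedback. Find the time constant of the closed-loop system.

τ = 0.0162 s

Closed-loop transfer function: T(s) = K_p·P(s)/(1 + K_p·P(s)) = 55.77/(s + 5.8 + 55.77) = 55.77/(s + 61.57).
Time constant τ = 1/61.57 = 0.0162 s.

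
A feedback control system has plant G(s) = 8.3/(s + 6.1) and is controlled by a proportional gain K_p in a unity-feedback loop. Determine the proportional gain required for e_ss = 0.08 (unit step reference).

Steady-state error for a unit step on this type-0 loop is 1/(1 + K_p·G(0)).
G(0) = 1.361. Require 1/(1 + K_p·1.361) = 0.08, so 1 + 1.361·K_p = 12.5.
K_p = (12.5 − 1)/1.361 = 8.45.

K_p = 8.45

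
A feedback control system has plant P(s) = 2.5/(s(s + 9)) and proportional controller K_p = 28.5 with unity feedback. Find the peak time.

T_p = 0.44 s

From 1 + K_pP(s) = 0: s² + 9s + 71.25 = 0 ⇒ ω_n = 8.441, ζ = 0.5331.
Damped frequency ω_d = ω_n√(1−ζ²) = 7.141 rad/s, so peak time T_p = π/ω_d = 0.44 s.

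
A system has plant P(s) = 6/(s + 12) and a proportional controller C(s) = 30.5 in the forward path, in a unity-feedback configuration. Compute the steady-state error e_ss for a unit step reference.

The loop is type 0. Static position error constant K_pos = C(0)·P(0) = 30.5·0.5 = 15.25.
Steady-state error to a unit step: e_ss = 1/(1+K_pos) = 1/16.25 = 0.0615.

0.0615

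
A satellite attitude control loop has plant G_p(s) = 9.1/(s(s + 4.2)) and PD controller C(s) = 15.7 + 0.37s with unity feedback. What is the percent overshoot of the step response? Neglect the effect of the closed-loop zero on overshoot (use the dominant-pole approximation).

35.1%

Forward path: (15.7 + 0.37s)·9.1/(s(s+4.2)). The closed-loop characteristic equation is s² + (4.2 + 9.1·0.37)s + 9.1·15.7 = 0.
That is s² + 7.567s + 142.9 = 0, so ω_n = 11.95 rad/s and ζ = 7.567/(2·11.95) = 0.3165.
%OS = 100·exp(−πζ/√(1−ζ²)) = 35.1%.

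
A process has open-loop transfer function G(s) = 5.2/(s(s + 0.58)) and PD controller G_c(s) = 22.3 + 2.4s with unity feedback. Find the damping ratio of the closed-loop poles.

Forward path: (22.3 + 2.4s)·5.2/(s(s+0.58)). The closed-loop characteristic equation is s² + (0.58 + 5.2·2.4)s + 5.2·22.3 = 0.
That is s² + 13.06s + 116 = 0, so ω_n = 10.77 rad/s and ζ = 13.06/(2·10.77) = 0.6064.

ζ = 0.606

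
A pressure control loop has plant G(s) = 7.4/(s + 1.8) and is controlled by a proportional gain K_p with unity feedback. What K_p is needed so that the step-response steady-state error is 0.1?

K_p = 2.19

For a type-0 loop with proportional control, e_ss = 1/(1 + K_p·G(0)).
G(0) = 4.111. Require 1/(1 + K_p·4.111) = 0.1, so 1 + 4.111·K_p = 10.
K_p = (10 − 1)/4.111 = 2.19.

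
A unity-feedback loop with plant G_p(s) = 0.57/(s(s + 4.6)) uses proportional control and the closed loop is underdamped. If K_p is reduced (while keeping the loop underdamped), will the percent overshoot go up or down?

decrease

ζ = 4.6/(2√(0.57K_p)) rises as K_p falls; higher damping means less overshoot.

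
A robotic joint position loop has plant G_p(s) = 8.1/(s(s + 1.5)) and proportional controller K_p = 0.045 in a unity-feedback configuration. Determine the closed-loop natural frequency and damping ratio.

ω_n = 0.604 rad/s, ζ = 1.24

With unity feedback the closed-loop characteristic equation is s² + 1.5s + 0.045·8.1 = s² + 1.5s + 0.3645 = 0.
So ω_n² = 0.3645 ⇒ ω_n = 0.6037 rad/s, and ζ = 1.5/(2ω_n) = 1.24.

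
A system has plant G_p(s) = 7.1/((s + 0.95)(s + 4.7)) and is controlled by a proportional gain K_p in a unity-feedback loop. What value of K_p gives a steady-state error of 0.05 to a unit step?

The loop is type 0, so e_ss(step) = 1/(1 + K_pos) with K_pos = K_p·G_p(0).
G_p(0) = 1.59. Require 1/(1 + K_p·1.59) = 0.05, so 1 + 1.59·K_p = 20.
K_p = (20 − 1)/1.59 = 11.9.

K_p = 11.9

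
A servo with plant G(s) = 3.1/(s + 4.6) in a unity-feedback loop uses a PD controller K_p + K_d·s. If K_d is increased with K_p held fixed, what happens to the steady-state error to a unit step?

unchanged

K_d affects only the transient (the s-coefficient); the DC loop gain, and hence e_ss, depends only on K_p.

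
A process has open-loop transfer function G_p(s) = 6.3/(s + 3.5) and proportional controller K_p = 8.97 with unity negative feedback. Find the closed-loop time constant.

Closed-loop transfer function: T(s) = K_p·G_p(s)/(1 + K_p·G_p(s)) = 56.51/(s + 3.5 + 56.51) = 56.51/(s + 60.01).
Time constant τ = 1/60.01 = 0.0167 s.

τ = 0.0167 s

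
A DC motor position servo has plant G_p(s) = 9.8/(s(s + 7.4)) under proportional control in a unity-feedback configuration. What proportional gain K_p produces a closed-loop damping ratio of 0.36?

K_p = 10.8

Closed-loop characteristic equation: s² + 7.4s + K_p·9.8 = 0.
So ω_n = √(9.8K_p) and 2ζω_n = 7.4, giving ζ = 7.4/(2√(9.8K_p)).
Setting ζ = 0.36: √(9.8K_p) = 7.4/(2·0.36) = 10.28, so K_p = 105.6/9.8 = 10.8.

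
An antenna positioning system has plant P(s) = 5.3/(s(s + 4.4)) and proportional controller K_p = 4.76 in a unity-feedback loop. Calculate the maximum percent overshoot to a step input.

21.6%

The closed-loop denominator s² + 4.4s + 25.23 gives ω_n = √25.23 = 5.023 and ζ = 4.4/(2ω_n) = 0.438.
%OS = 100·exp(−πζ/√(1−ζ²)) = 100·exp(−π·0.438/√0.8081) = 21.6%.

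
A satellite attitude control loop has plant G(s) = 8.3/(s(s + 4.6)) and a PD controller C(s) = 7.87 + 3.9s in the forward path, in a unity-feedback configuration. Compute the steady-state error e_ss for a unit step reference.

0

The open loop C(s)G(s) has a pole at the origin (type 1), so the static position error constant is infinite and e_ss = 1/(1+∞) = 0.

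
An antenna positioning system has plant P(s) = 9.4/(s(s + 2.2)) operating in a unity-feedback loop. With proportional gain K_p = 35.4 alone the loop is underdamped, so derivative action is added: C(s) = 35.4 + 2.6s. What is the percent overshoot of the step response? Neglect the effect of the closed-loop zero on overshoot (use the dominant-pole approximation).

3.48%

Forward path: (35.4 + 2.6s)·9.4/(s(s+2.2)). The closed-loop characteristic equation is s² + (2.2 + 9.4·2.6)s + 9.4·35.4 = 0.
That is s² + 26.64s + 332.8 = 0, so ω_n = 18.24 rad/s and ζ = 26.64/(2·18.24) = 0.7302.
%OS = 100·exp(−πζ/√(1−ζ²)) = 3.48%.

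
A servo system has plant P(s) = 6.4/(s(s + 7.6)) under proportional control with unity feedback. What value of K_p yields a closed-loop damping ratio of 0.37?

Closed-loop characteristic equation: s² + 7.6s + K_p·6.4 = 0.
So ω_n = √(6.4K_p) and 2ζω_n = 7.6, giving ζ = 7.6/(2√(6.4K_p)).
Setting ζ = 0.37: √(6.4K_p) = 7.6/(2·0.37) = 10.27, so K_p = 105.5/6.4 = 16.5.

K_p = 16.5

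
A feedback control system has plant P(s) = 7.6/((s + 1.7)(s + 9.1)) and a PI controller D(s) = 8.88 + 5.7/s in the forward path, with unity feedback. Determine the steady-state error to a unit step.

0

The open loop D(s)P(s) has a pole at the origin (type 1), so the static position error constant is infinite and e_ss = 1/(1+∞) = 0.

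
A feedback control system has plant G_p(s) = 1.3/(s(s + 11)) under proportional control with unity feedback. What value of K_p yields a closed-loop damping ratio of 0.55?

K_p = 76.9

Closed-loop characteristic equation: s² + 11s + K_p·1.3 = 0.
So ω_n = √(1.3K_p) and 2ζω_n = 11, giving ζ = 11/(2√(1.3K_p)).
Setting ζ = 0.55: √(1.3K_p) = 11/(2·0.55) = 10, so K_p = 100/1.3 = 76.9.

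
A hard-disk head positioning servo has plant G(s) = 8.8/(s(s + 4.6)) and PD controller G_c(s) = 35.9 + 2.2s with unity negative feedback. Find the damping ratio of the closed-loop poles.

ζ = 0.674

Forward path: (35.9 + 2.2s)·8.8/(s(s+4.6)). The closed-loop characteristic equation is s² + (4.6 + 8.8·2.2)s + 8.8·35.9 = 0.
That is s² + 23.96s + 315.9 = 0, so ω_n = 17.77 rad/s and ζ = 23.96/(2·17.77) = 0.674.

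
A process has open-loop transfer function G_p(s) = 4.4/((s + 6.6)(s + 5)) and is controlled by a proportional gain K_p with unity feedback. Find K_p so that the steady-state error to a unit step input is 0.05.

For a type-0 loop with proportional control, e_ss = 1/(1 + K_p·G_p(0)).
G_p(0) = 0.1333. Require 1/(1 + K_p·0.1333) = 0.05, so 1 + 0.1333·K_p = 20.
K_p = (20 − 1)/0.1333 = 142.

K_p = 142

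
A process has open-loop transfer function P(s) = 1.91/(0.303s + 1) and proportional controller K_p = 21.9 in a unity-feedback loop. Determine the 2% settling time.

T_s ≈ 0.0283 s

Closed loop: T(s) = K_p·P/(1+K_p·P) = 41.83/(0.303s + 1 + 41.83), with pole at s = −(1 + 41.83)/0.303 = −141.3.
τ = 1/141.3 = 0.007075 s, so 2% settling time ≈ 4τ = 0.0283 s.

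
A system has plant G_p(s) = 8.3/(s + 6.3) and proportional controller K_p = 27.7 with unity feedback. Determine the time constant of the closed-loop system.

Closed-loop transfer function: T(s) = K_p·G_p(s)/(1 + K_p·G_p(s)) = 229.9/(s + 6.3 + 229.9) = 229.9/(s + 236.2).
Time constant τ = 1/236.2 = 0.00423 s.

τ = 0.00423 s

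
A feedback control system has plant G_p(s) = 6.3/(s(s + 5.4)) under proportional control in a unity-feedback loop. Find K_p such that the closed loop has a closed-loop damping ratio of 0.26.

Closed-loop characteristic equation: s² + 5.4s + K_p·6.3 = 0.
So ω_n = √(6.3K_p) and 2ζω_n = 5.4, giving ζ = 5.4/(2√(6.3K_p)).
Setting ζ = 0.26: √(6.3K_p) = 5.4/(2·0.26) = 10.38, so K_p = 107.8/6.3 = 17.1.

K_p = 17.1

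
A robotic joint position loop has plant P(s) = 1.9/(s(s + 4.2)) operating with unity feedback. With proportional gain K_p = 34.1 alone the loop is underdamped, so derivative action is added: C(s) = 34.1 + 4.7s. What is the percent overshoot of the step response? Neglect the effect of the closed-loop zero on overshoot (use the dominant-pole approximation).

1.19%

Forward path: (34.1 + 4.7s)·1.9/(s(s+4.2)). The closed-loop characteristic equation is s² + (4.2 + 1.9·4.7)s + 1.9·34.1 = 0.
That is s² + 13.13s + 64.79 = 0, so ω_n = 8.049 rad/s and ζ = 13.13/(2·8.049) = 0.8156.
%OS = 100·exp(−πζ/√(1−ζ²)) = 1.19%.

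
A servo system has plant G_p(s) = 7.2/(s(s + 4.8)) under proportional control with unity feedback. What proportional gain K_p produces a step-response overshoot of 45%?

From %OS = 100·exp(−πζ/√(1−ζ²)) = 45%, ζ = −ln(0.45)/√(π²+ln²(0.45)) = 0.2463.
Characteristic equation s² + 4.8s + 7.2K_p = 0 gives ζ = 4.8/(2√(7.2K_p)).
Setting ζ = 0.2463: √(7.2K_p) = 4.8/(2·0.2463) = 9.743, so K_p = 94.92/7.2 = 13.2.

K_p = 13.2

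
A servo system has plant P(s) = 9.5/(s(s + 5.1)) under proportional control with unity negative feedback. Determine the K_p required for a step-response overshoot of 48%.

From %OS = 100·exp(−πζ/√(1−ζ²)) = 48%, ζ = −ln(0.48)/√(π²+ln²(0.48)) = 0.2275.
Characteristic equation s² + 5.1s + 9.5K_p = 0 gives ζ = 5.1/(2√(9.5K_p)).
Setting ζ = 0.2275: √(9.5K_p) = 5.1/(2·0.2275) = 11.21, so K_p = 125.6/9.5 = 13.2.

K_p = 13.2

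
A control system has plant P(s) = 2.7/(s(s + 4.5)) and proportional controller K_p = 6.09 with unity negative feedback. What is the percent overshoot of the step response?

12.3%

From 1 + K_pP(s) = 0: s² + 4.5s + 16.44 = 0 ⇒ ω_n = 4.055, ζ = 0.5549.
%OS = 100·exp(−πζ/√(1−ζ²)) = 100·exp(−π·0.5549/√0.6921) = 12.3%.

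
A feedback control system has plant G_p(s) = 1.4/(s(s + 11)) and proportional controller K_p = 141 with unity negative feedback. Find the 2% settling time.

Closed-loop characteristic equation: s² + 11s + 197.4 = 0, so ω_n = 14.05 rad/s and ζ = 11/(2·14.05) = 0.3915.
2% settling time T_s ≈ 4/(ζω_n) = 4/5.5 = 0.727 s.

T_s ≈ 0.727 s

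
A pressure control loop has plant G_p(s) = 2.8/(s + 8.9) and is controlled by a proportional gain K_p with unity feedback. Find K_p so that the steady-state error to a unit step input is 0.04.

K_p = 76.3

Steady-state error for a unit step on this type-0 loop is 1/(1 + K_p·G_p(0)).
G_p(0) = 0.3146. Require 1/(1 + K_p·0.3146) = 0.04, so 1 + 0.3146·K_p = 25.
K_p = (25 − 1)/0.3146 = 76.3.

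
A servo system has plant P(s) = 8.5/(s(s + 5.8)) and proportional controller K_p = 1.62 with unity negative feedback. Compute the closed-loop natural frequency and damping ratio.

ω_n = 3.71 rad/s, ζ = 0.782

The closed-loop denominator is s(s+5.8) + 1.62·8.5 = s² + 5.8s + 13.77.
Matching s² + 2ζω_n s + ω_n²: ω_n = √13.77 = 3.711 rad/s and 2ζω_n = 5.8, so ζ = 5.8/(2·3.711) = 0.782.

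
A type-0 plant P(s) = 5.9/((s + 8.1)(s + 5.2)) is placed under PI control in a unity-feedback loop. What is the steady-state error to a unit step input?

0

The PI controller's integrator makes the forward path type 1, so e_ss to a step is zero.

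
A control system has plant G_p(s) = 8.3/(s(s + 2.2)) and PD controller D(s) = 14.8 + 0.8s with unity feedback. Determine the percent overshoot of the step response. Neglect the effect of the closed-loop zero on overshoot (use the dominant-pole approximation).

25.5%

Forward path: (14.8 + 0.8s)·8.3/(s(s+2.2)). The closed-loop characteristic equation is s² + (2.2 + 8.3·0.8)s + 8.3·14.8 = 0.
That is s² + 8.84s + 122.8 = 0, so ω_n = 11.08 rad/s and ζ = 8.84/(2·11.08) = 0.3988.
%OS = 100·exp(−πζ/√(1−ζ²)) = 25.5%.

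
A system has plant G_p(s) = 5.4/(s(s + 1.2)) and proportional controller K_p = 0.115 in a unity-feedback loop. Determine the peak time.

T_p = 6.15 s

Closed-loop characteristic equation: s² + 1.2s + 0.621 = 0, so ω_n = 0.788 rad/s and ζ = 1.2/(2·0.788) = 0.7614.
Damped frequency ω_d = ω_n√(1−ζ²) = 0.5109 rad/s, so peak time T_p = π/ω_d = 6.15 s.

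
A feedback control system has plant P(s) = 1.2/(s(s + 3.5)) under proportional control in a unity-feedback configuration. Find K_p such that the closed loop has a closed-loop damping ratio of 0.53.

K_p = 9.09

Closed-loop characteristic equation: s² + 3.5s + K_p·1.2 = 0.
So ω_n = √(1.2K_p) and 2ζω_n = 3.5, giving ζ = 3.5/(2√(1.2K_p)).
Setting ζ = 0.53: √(1.2K_p) = 3.5/(2·0.53) = 3.302, so K_p = 10.9/1.2 = 9.09.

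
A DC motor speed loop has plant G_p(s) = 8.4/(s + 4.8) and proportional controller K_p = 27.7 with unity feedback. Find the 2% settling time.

T_s ≈ 0.0168 s

Closed-loop transfer function: T(s) = K_p·G_p(s)/(1 + K_p·G_p(s)) = 232.7/(s + 4.8 + 232.7) = 232.7/(s + 237.5).
Time constant τ = 1/237.5 = 0.004211 s, so the 2% settling time is about 4τ = 0.0168 s.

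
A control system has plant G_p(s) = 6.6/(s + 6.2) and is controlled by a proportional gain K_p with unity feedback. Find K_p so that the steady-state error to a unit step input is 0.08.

K_p = 10.8

The loop is type 0, so e_ss(step) = 1/(1 + K_pos) with K_pos = K_p·G_p(0).
G_p(0) = 1.065. Require 1/(1 + K_p·1.065) = 0.08, so 1 + 1.065·K_p = 12.5.
K_p = (12.5 − 1)/1.065 = 10.8.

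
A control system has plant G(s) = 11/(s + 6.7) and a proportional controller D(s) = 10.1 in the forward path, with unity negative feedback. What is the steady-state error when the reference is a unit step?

The loop is type 0. Static position error constant K_pos = D(0)·G(0) = 10.1·1.642 = 16.58.
Steady-state error to a unit step: e_ss = 1/(1+K_pos) = 1/17.58 = 0.0569.

0.0569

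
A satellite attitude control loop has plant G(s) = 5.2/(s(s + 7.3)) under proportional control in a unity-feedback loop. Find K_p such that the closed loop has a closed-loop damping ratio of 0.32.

K_p = 25

Closed-loop characteristic equation: s² + 7.3s + K_p·5.2 = 0.
So ω_n = √(5.2K_p) and 2ζω_n = 7.3, giving ζ = 7.3/(2√(5.2K_p)).
Setting ζ = 0.32: √(5.2K_p) = 7.3/(2·0.32) = 11.41, so K_p = 130.1/5.2 = 25.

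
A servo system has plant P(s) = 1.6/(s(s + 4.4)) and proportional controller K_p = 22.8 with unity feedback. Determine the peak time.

T_p = 0.559 s

From 1 + K_pP(s) = 0: s² + 4.4s + 36.48 = 0 ⇒ ω_n = 6.04, ζ = 0.3642.
Damped frequency ω_d = ω_n√(1−ζ²) = 5.625 rad/s, so peak time T_p = π/ω_d = 0.559 s.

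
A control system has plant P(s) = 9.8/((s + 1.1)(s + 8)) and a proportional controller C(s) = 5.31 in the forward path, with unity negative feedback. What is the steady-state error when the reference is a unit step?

0.145

The loop is type 0. Static position error constant K_pos = C(0)·P(0) = 5.31·1.114 = 5.913.
Steady-state error to a unit step: e_ss = 1/(1+K_pos) = 1/6.913 = 0.145.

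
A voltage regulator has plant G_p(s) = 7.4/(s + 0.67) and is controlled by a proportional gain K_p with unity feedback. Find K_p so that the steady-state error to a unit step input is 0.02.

K_p = 4.44

Steady-state error for a unit step on this type-0 loop is 1/(1 + K_p·G_p(0)).
G_p(0) = 11.04. Require 1/(1 + K_p·11.04) = 0.02, so 1 + 11.04·K_p = 50.
K_p = (50 − 1)/11.04 = 4.44.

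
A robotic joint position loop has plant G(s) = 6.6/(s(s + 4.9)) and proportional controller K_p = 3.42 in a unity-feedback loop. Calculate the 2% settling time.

Closed-loop characteristic equation: s² + 4.9s + 22.57 = 0, so ω_n = 4.751 rad/s and ζ = 4.9/(2·4.751) = 0.5157.
2% settling time T_s ≈ 4/(ζω_n) = 4/2.45 = 1.63 s.

T_s ≈ 1.63 s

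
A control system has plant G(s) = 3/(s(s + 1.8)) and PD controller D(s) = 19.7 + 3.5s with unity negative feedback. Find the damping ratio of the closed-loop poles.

ζ = 0.8

Forward path: (19.7 + 3.5s)·3/(s(s+1.8)). The closed-loop characteristic equation is s² + (1.8 + 3·3.5)s + 3·19.7 = 0.
That is s² + 12.3s + 59.1 = 0, so ω_n = 7.688 rad/s and ζ = 12.3/(2·7.688) = 0.8.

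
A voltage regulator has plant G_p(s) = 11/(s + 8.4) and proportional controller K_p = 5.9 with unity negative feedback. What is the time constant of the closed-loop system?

Closed-loop transfer function: T(s) = K_p·G_p(s)/(1 + K_p·G_p(s)) = 64.9/(s + 8.4 + 64.9) = 64.9/(s + 73.3).
Time constant τ = 1/73.3 = 0.0136 s.

τ = 0.0136 s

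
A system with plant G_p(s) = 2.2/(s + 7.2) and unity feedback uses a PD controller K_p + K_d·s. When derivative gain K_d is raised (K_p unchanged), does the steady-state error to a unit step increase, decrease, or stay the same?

At s = 0 the derivative term contributes nothing: C(0) = K_p regardless of K_d, so K_pos = K_p·G_p(0) and e_ss are unchanged.

unchanged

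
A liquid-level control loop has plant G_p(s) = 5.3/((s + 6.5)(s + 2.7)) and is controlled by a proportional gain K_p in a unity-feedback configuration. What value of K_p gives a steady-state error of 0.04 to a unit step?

K_p = 79.5

For a type-0 loop with proportional control, e_ss = 1/(1 + K_p·G_p(0)).
G_p(0) = 0.302. Require 1/(1 + K_p·0.302) = 0.04, so 1 + 0.302·K_p = 25.
K_p = (25 − 1)/0.302 = 79.5.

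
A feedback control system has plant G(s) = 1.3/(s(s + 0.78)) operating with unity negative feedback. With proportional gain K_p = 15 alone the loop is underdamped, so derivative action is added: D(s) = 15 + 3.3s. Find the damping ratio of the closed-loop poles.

ζ = 0.574

Forward path: (15 + 3.3s)·1.3/(s(s+0.78)). The closed-loop characteristic equation is s² + (0.78 + 1.3·3.3)s + 1.3·15 = 0.
That is s² + 5.07s + 19.5 = 0, so ω_n = 4.416 rad/s and ζ = 5.07/(2·4.416) = 0.5741.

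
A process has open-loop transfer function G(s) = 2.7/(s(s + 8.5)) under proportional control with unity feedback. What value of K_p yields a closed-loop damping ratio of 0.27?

Closed-loop characteristic equation: s² + 8.5s + K_p·2.7 = 0.
So ω_n = √(2.7K_p) and 2ζω_n = 8.5, giving ζ = 8.5/(2√(2.7K_p)).
Setting ζ = 0.27: √(2.7K_p) = 8.5/(2·0.27) = 15.74, so K_p = 247.8/2.7 = 91.8.

K_p = 91.8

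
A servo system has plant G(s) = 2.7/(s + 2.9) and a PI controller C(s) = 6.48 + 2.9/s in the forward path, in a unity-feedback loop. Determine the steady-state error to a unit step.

The open loop C(s)G(s) has a pole at the origin (type 1), so the static position error constant is infinite and e_ss = 1/(1+∞) = 0.

0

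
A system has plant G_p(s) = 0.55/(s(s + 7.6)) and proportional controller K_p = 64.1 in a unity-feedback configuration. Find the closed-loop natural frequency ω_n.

The closed-loop denominator is s(s+7.6) + 64.1·0.55 = s² + 7.6s + 35.26.
Matching s² + 2ζω_n s + ω_n²: ω_n = √35.26 = 5.938 rad/s and 2ζω_n = 7.6, so ζ = 7.6/(2·5.938) = 0.64.

ω_n = 5.94 rad/s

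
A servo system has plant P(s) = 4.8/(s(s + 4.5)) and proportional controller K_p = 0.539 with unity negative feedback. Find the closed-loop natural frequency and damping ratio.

1 + K_p·P(s) = 0 gives s² + 4.5s + 2.587 = 0.
Matching s² + 2ζω_n s + ω_n²: ω_n = √2.587 = 1.608 rad/s and 2ζω_n = 4.5, so ζ = 4.5/(2·1.608) = 1.4.

ω_n = 1.61 rad/s, ζ = 1.4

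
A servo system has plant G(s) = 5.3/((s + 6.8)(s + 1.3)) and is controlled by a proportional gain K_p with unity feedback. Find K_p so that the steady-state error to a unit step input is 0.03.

Steady-state error for a unit step on this type-0 loop is 1/(1 + K_p·G(0)).
G(0) = 0.5995. Require 1/(1 + K_p·0.5995) = 0.03, so 1 + 0.5995·K_p = 33.33.
K_p = (33.33 − 1)/0.5995 = 53.9.

K_p = 53.9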